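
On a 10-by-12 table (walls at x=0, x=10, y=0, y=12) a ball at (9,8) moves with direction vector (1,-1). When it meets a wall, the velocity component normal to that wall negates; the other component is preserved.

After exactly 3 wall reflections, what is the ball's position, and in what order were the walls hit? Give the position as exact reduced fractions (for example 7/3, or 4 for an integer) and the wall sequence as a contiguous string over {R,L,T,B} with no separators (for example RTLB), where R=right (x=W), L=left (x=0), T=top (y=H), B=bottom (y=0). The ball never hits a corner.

1. t=1 → R at (10,7); v=(-1,-1)
2. t=7 → B at (3,0); v=(-1,1)
3. t=3 → L at (0,3); v=(1,1)

Final position: (0,3)
Wall sequence: RBL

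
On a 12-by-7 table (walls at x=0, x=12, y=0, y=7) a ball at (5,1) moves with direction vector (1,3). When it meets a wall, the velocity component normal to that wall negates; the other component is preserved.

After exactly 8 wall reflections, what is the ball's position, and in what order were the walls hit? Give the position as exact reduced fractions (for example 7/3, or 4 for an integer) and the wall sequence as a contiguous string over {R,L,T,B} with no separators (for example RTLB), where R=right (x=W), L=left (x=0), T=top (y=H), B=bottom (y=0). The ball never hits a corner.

Final position: (3,7)
Wall sequence: TBTRBTBT

1. t=2 → T at (7,7); v=(1,-3)
2. t=7/3 → B at (28/3,0); v=(1,3)
3. t=7/3 → T at (35/3,7); v=(1,-3)
4. t=1/3 → R at (12,6); v=(-1,-3)
5. t=2 → B at (10,0); v=(-1,3)
6. t=7/3 → T at (23/3,7); v=(-1,-3)
7. t=7/3 → B at (16/3,0); v=(-1,3)
8. t=7/3 → T at (3,7); v=(-1,-3)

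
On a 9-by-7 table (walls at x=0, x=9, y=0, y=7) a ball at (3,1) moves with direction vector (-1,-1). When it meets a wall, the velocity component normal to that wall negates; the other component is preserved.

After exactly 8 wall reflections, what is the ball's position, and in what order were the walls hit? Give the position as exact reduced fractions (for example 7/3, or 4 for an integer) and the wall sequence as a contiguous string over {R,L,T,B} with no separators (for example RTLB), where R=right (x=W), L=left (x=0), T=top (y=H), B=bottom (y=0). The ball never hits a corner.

1. t=1 → B at (2,0); v=(-1,1)
2. t=2 → L at (0,2); v=(1,1)
3. t=5 → T at (5,7); v=(1,-1)
4. t=4 → R at (9,3); v=(-1,-1)
5. t=3 → B at (6,0); v=(-1,1)
6. t=6 → L at (0,6); v=(1,1)
7. t=1 → T at (1,7); v=(1,-1)
8. t=7 → B at (8,0); v=(1,1)

Final position: (8,0)
Wall sequence: BLTRBLTB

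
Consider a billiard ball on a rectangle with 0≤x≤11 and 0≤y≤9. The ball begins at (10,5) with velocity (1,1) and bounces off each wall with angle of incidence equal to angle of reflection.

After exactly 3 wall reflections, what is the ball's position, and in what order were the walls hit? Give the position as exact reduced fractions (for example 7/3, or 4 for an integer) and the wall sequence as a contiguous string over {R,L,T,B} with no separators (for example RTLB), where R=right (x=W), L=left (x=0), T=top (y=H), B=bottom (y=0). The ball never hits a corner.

1. t=1 → R at (11,6); v=(-1,1)
2. t=3 → T at (8,9); v=(-1,-1)
3. t=8 → L at (0,1); v=(1,-1)

Final position: (0,1)
Wall sequence: RTL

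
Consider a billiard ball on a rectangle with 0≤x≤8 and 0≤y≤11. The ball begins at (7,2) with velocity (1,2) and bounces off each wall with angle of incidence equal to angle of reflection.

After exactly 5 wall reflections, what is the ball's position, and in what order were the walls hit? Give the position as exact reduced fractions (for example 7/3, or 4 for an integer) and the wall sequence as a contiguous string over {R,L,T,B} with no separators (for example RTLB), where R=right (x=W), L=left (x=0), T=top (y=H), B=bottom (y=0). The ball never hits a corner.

1. t=1 → R at (8,4); v=(-1,2)
2. t=7/2 → T at (9/2,11); v=(-1,-2)
3. t=9/2 → L at (0,2); v=(1,-2)
4. t=1 → B at (1,0); v=(1,2)
5. t=11/2 → T at (13/2,11); v=(1,-2)

Final position: (13/2,11)
Wall sequence: RTLBT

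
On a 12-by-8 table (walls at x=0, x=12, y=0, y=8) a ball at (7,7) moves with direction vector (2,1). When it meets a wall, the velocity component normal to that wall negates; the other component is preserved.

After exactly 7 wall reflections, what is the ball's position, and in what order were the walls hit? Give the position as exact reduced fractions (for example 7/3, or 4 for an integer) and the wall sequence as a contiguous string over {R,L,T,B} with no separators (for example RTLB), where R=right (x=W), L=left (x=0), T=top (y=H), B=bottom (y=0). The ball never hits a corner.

Final position: (0,9/2)
Wall sequence: TRLBRTL

1. t=1 → T at (9,8); v=(2,-1)
2. t=3/2 → R at (12,13/2); v=(-2,-1)
3. t=6 → L at (0,1/2); v=(2,-1)
4. t=1/2 → B at (1,0); v=(2,1)
5. t=11/2 → R at (12,11/2); v=(-2,1)
6. t=5/2 → T at (7,8); v=(-2,-1)
7. t=7/2 → L at (0,9/2); v=(2,-1)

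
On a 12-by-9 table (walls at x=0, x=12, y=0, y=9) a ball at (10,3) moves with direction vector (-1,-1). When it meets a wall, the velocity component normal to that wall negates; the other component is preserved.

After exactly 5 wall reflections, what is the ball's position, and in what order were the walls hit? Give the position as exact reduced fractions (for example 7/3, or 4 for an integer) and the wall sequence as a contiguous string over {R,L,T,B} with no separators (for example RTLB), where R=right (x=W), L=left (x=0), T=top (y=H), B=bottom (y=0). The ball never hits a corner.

1. t=3 → B at (7,0); v=(-1,1)
2. t=7 → L at (0,7); v=(1,1)
3. t=2 → T at (2,9); v=(1,-1)
4. t=9 → B at (11,0); v=(1,1)
5. t=1 → R at (12,1); v=(-1,1)

Final position: (12,1)
Wall sequence: BLTBR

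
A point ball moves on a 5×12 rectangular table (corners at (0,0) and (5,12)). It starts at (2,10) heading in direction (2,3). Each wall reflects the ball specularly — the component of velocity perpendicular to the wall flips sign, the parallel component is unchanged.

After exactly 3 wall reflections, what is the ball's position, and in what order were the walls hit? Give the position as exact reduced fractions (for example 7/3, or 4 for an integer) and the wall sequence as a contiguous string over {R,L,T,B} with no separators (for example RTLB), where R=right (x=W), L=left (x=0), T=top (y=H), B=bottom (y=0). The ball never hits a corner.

1. t=2/3 → T at (10/3,12); v=(2,-3)
2. t=5/6 → R at (5,19/2); v=(-2,-3)
3. t=5/2 → L at (0,2); v=(2,-3)

Final position: (0,2)
Wall sequence: TRL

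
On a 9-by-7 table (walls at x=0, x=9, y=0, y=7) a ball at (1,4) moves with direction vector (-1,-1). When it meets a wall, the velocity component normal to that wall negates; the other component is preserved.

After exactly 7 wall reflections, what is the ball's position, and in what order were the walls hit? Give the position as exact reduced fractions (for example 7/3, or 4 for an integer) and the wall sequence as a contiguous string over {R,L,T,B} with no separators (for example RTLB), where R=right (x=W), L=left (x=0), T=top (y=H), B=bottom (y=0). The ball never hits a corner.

Final position: (6,7)
Wall sequence: LBRTBLT

1. t=1 → L at (0,3); v=(1,-1)
2. t=3 → B at (3,0); v=(1,1)
3. t=6 → R at (9,6); v=(-1,1)
4. t=1 → T at (8,7); v=(-1,-1)
5. t=7 → B at (1,0); v=(-1,1)
6. t=1 → L at (0,1); v=(1,1)
7. t=6 → T at (6,7); v=(1,-1)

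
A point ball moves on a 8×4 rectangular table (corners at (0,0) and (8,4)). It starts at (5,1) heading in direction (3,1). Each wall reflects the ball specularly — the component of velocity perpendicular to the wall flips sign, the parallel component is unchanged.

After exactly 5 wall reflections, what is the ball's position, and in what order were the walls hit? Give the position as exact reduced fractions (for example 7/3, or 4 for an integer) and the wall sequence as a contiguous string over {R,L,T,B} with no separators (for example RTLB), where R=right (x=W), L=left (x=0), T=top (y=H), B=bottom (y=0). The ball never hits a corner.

1. t=1 → R at (8,2); v=(-3,1)
2. t=2 → T at (2,4); v=(-3,-1)
3. t=2/3 → L at (0,10/3); v=(3,-1)
4. t=8/3 → R at (8,2/3); v=(-3,-1)
5. t=2/3 → B at (6,0); v=(-3,1)

Final position: (6,0)
Wall sequence: RTLRB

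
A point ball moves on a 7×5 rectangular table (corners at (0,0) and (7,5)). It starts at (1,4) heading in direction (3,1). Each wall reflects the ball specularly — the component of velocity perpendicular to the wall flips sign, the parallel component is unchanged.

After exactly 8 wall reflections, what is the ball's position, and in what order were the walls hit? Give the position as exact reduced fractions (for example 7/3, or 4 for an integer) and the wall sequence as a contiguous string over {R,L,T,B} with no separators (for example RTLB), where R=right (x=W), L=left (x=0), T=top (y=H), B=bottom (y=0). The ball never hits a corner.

1. t=1 → T at (4,5); v=(3,-1)
2. t=1 → R at (7,4); v=(-3,-1)
3. t=7/3 → L at (0,5/3); v=(3,-1)
4. t=5/3 → B at (5,0); v=(3,1)
5. t=2/3 → R at (7,2/3); v=(-3,1)
6. t=7/3 → L at (0,3); v=(3,1)
7. t=2 → T at (6,5); v=(3,-1)
8. t=1/3 → R at (7,14/3); v=(-3,-1)

Final position: (7,14/3)
Wall sequence: TRLBRLTR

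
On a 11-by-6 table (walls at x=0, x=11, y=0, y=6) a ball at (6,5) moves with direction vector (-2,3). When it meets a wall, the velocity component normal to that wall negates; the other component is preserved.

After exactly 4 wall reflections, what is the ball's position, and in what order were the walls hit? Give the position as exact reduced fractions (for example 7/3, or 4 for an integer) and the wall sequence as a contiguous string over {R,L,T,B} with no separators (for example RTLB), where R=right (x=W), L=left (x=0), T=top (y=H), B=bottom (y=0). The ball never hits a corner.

Final position: (8/3,6)
Wall sequence: TBLT

1. t=1/3 → T at (16/3,6); v=(-2,-3)
2. t=2 → B at (4/3,0); v=(-2,3)
3. t=2/3 → L at (0,2); v=(2,3)
4. t=4/3 → T at (8/3,6); v=(2,-3)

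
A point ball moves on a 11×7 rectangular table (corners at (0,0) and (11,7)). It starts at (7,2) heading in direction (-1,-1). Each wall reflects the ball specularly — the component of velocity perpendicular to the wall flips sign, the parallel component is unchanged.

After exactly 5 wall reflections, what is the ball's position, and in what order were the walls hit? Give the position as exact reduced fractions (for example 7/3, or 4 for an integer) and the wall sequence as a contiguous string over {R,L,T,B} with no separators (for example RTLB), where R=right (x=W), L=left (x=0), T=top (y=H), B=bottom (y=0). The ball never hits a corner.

Final position: (11,2)
Wall sequence: BLTBR

1. t=2 → B at (5,0); v=(-1,1)
2. t=5 → L at (0,5); v=(1,1)
3. t=2 → T at (2,7); v=(1,-1)
4. t=7 → B at (9,0); v=(1,1)
5. t=2 → R at (11,2); v=(-1,1)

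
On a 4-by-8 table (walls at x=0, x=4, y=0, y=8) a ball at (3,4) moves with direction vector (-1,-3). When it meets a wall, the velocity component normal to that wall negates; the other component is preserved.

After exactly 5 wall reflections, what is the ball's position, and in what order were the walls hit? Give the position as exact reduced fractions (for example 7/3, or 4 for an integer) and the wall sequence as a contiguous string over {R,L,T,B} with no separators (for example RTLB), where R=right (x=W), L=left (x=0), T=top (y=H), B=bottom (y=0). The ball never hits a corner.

Final position: (4,1)
Wall sequence: BLTBR

1. t=4/3 → B at (5/3,0); v=(-1,3)
2. t=5/3 → L at (0,5); v=(1,3)
3. t=1 → T at (1,8); v=(1,-3)
4. t=8/3 → B at (11/3,0); v=(1,3)
5. t=1/3 → R at (4,1); v=(-1,3)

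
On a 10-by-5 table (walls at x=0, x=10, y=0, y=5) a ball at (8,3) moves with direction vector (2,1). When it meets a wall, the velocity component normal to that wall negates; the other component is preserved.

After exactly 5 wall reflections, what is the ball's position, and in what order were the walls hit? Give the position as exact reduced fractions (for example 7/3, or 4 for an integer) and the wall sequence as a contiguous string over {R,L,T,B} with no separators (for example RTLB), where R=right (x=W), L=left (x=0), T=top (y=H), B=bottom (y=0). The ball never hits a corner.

Final position: (10,4)
Wall sequence: RTLBR

1. t=1 → R at (10,4); v=(-2,1)
2. t=1 → T at (8,5); v=(-2,-1)
3. t=4 → L at (0,1); v=(2,-1)
4. t=1 → B at (2,0); v=(2,1)
5. t=4 → R at (10,4); v=(-2,1)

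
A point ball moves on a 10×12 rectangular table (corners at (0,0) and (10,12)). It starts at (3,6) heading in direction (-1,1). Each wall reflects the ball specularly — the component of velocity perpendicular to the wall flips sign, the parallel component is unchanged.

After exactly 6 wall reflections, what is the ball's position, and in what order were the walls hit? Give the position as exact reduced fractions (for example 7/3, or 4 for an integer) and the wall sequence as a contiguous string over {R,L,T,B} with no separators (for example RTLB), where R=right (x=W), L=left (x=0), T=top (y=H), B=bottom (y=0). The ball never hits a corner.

1. t=3 → L at (0,9); v=(1,1)
2. t=3 → T at (3,12); v=(1,-1)
3. t=7 → R at (10,5); v=(-1,-1)
4. t=5 → B at (5,0); v=(-1,1)
5. t=5 → L at (0,5); v=(1,1)
6. t=7 → T at (7,12); v=(1,-1)

Final position: (7,12)
Wall sequence: LTRBLT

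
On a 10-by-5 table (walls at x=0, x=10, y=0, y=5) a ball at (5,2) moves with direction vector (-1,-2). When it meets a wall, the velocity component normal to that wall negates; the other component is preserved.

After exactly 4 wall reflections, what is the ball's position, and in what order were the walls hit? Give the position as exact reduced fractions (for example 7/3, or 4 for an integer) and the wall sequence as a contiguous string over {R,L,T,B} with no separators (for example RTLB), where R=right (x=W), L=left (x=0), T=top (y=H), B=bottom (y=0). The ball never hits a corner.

1. t=1 → B at (4,0); v=(-1,2)
2. t=5/2 → T at (3/2,5); v=(-1,-2)
3. t=3/2 → L at (0,2); v=(1,-2)
4. t=1 → B at (1,0); v=(1,2)

Final position: (1,0)
Wall sequence: BTLB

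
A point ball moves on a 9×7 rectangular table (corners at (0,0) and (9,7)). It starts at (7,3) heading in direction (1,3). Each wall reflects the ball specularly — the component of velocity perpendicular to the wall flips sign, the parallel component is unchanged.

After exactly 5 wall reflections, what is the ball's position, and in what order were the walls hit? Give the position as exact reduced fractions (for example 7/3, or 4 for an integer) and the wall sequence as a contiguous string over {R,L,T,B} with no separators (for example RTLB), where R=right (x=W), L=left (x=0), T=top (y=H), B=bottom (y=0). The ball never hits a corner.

Final position: (8/3,0)
Wall sequence: TRBTB

1. t=4/3 → T at (25/3,7); v=(1,-3)
2. t=2/3 → R at (9,5); v=(-1,-3)
3. t=5/3 → B at (22/3,0); v=(-1,3)
4. t=7/3 → T at (5,7); v=(-1,-3)
5. t=7/3 → B at (8/3,0); v=(-1,3)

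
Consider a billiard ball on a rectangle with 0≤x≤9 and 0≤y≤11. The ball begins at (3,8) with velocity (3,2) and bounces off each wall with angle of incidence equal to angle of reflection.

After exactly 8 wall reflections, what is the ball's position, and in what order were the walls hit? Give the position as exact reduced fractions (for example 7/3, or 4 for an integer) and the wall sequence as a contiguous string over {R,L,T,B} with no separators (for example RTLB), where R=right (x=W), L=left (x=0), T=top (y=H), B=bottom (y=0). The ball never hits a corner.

1. t=3/2 → T at (15/2,11); v=(3,-2)
2. t=1/2 → R at (9,10); v=(-3,-2)
3. t=3 → L at (0,4); v=(3,-2)
4. t=2 → B at (6,0); v=(3,2)
5. t=1 → R at (9,2); v=(-3,2)
6. t=3 → L at (0,8); v=(3,2)
7. t=3/2 → T at (9/2,11); v=(3,-2)
8. t=3/2 → R at (9,8); v=(-3,-2)

Final position: (9,8)
Wall sequence: TRLBRLTR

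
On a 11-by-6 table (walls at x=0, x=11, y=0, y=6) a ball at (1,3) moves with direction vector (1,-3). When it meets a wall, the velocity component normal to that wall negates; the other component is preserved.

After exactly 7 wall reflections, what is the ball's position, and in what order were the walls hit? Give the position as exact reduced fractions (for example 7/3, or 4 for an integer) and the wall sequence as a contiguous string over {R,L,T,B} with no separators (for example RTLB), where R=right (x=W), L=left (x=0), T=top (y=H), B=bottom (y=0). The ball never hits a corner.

1. t=1 → B at (2,0); v=(1,3)
2. t=2 → T at (4,6); v=(1,-3)
3. t=2 → B at (6,0); v=(1,3)
4. t=2 → T at (8,6); v=(1,-3)
5. t=2 → B at (10,0); v=(1,3)
6. t=1 → R at (11,3); v=(-1,3)
7. t=1 → T at (10,6); v=(-1,-3)

Final position: (10,6)
Wall sequence: BTBTBRT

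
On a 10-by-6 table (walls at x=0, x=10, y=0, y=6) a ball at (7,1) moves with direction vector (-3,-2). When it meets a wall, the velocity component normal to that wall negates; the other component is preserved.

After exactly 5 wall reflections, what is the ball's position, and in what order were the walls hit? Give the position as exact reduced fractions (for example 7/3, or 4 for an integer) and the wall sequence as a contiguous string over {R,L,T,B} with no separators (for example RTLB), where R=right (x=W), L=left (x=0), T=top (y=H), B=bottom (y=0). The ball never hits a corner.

Final position: (15/2,0)
Wall sequence: BLTRB

1. t=1/2 → B at (11/2,0); v=(-3,2)
2. t=11/6 → L at (0,11/3); v=(3,2)
3. t=7/6 → T at (7/2,6); v=(3,-2)
4. t=13/6 → R at (10,5/3); v=(-3,-2)
5. t=5/6 → B at (15/2,0); v=(-3,2)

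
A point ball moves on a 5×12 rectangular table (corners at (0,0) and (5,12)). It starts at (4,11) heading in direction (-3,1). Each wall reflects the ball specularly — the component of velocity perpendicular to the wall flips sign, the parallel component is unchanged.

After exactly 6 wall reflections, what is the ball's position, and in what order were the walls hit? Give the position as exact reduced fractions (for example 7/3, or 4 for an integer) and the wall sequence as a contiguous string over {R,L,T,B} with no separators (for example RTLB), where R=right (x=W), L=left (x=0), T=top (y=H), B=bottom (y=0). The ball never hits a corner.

Final position: (0,5)
Wall sequence: TLRLRL

1. t=1 → T at (1,12); v=(-3,-1)
2. t=1/3 → L at (0,35/3); v=(3,-1)
3. t=5/3 → R at (5,10); v=(-3,-1)
4. t=5/3 → L at (0,25/3); v=(3,-1)
5. t=5/3 → R at (5,20/3); v=(-3,-1)
6. t=5/3 → L at (0,5); v=(3,-1)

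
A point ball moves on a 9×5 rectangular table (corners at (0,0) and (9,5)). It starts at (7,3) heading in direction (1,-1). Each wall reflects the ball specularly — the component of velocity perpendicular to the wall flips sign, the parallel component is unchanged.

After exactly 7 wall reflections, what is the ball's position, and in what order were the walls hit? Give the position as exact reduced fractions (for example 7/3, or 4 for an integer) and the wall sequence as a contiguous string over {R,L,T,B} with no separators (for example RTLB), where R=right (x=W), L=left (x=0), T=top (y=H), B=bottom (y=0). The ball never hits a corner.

Final position: (9,3)
Wall sequence: RBTLBTR

1. t=2 → R at (9,1); v=(-1,-1)
2. t=1 → B at (8,0); v=(-1,1)
3. t=5 → T at (3,5); v=(-1,-1)
4. t=3 → L at (0,2); v=(1,-1)
5. t=2 → B at (2,0); v=(1,1)
6. t=5 → T at (7,5); v=(1,-1)
7. t=2 → R at (9,3); v=(-1,-1)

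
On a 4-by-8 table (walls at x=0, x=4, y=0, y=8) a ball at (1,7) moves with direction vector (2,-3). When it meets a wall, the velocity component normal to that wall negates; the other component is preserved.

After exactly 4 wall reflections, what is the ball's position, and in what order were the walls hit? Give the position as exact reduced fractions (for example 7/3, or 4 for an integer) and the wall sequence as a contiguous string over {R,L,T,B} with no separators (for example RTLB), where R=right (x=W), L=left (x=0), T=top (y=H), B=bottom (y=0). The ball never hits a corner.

1. t=3/2 → R at (4,5/2); v=(-2,-3)
2. t=5/6 → B at (7/3,0); v=(-2,3)
3. t=7/6 → L at (0,7/2); v=(2,3)
4. t=3/2 → T at (3,8); v=(2,-3)

Final position: (3,8)
Wall sequence: RBLT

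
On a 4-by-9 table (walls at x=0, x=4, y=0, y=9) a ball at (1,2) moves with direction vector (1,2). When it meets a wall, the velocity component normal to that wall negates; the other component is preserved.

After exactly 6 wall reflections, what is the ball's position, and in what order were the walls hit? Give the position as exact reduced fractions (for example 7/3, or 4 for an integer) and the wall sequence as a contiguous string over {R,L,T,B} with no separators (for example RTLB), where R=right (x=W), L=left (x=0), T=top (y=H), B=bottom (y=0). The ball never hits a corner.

1. t=3 → R at (4,8); v=(-1,2)
2. t=1/2 → T at (7/2,9); v=(-1,-2)
3. t=7/2 → L at (0,2); v=(1,-2)
4. t=1 → B at (1,0); v=(1,2)
5. t=3 → R at (4,6); v=(-1,2)
6. t=3/2 → T at (5/2,9); v=(-1,-2)

Final position: (5/2,9)
Wall sequence: RTLBRT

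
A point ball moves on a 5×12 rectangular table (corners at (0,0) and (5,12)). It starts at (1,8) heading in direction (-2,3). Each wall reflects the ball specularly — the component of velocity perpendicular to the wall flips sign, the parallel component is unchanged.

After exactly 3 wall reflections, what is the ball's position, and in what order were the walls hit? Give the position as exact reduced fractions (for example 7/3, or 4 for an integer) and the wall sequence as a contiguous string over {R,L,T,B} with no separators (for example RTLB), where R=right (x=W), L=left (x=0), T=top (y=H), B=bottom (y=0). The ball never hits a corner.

Final position: (5,7)
Wall sequence: LTR

1. t=1/2 → L at (0,19/2); v=(2,3)
2. t=5/6 → T at (5/3,12); v=(2,-3)
3. t=5/3 → R at (5,7); v=(-2,-3)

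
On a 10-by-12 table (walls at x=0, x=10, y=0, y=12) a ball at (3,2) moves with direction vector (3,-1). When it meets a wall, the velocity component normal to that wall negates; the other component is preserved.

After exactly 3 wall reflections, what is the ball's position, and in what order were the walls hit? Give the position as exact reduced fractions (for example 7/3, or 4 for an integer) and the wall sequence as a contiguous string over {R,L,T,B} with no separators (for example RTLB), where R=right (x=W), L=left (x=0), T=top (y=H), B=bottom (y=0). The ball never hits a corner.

1. t=2 → B at (9,0); v=(3,1)
2. t=1/3 → R at (10,1/3); v=(-3,1)
3. t=10/3 → L at (0,11/3); v=(3,1)

Final position: (0,11/3)
Wall sequence: BRL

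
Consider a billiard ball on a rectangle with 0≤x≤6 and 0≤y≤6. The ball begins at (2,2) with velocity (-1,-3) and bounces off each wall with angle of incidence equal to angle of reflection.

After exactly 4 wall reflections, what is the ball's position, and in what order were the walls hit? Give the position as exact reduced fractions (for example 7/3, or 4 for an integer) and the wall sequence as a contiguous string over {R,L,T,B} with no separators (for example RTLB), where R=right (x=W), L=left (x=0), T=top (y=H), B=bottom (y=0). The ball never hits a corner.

Final position: (8/3,0)
Wall sequence: BLTB

1. t=2/3 → B at (4/3,0); v=(-1,3)
2. t=4/3 → L at (0,4); v=(1,3)
3. t=2/3 → T at (2/3,6); v=(1,-3)
4. t=2 → B at (8/3,0); v=(1,3)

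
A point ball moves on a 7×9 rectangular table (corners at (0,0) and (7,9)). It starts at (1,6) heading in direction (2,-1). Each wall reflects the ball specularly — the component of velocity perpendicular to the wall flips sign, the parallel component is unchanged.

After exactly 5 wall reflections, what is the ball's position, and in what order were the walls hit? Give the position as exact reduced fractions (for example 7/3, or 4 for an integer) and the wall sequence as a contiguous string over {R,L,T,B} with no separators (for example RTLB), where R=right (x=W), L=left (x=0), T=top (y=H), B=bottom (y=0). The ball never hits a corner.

1. t=3 → R at (7,3); v=(-2,-1)
2. t=3 → B at (1,0); v=(-2,1)
3. t=1/2 → L at (0,1/2); v=(2,1)
4. t=7/2 → R at (7,4); v=(-2,1)
5. t=7/2 → L at (0,15/2); v=(2,1)

Final position: (0,15/2)
Wall sequence: RBLRL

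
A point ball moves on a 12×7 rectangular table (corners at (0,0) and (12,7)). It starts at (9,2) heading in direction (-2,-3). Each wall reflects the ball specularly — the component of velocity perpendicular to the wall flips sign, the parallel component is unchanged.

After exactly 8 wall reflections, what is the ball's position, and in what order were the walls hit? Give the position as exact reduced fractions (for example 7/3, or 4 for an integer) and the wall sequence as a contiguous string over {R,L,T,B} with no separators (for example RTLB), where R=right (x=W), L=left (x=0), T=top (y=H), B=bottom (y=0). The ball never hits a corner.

Final position: (25/3,7)
Wall sequence: BTLBTBRT

1. t=2/3 → B at (23/3,0); v=(-2,3)
2. t=7/3 → T at (3,7); v=(-2,-3)
3. t=3/2 → L at (0,5/2); v=(2,-3)
4. t=5/6 → B at (5/3,0); v=(2,3)
5. t=7/3 → T at (19/3,7); v=(2,-3)
6. t=7/3 → B at (11,0); v=(2,3)
7. t=1/2 → R at (12,3/2); v=(-2,3)
8. t=11/6 → T at (25/3,7); v=(-2,-3)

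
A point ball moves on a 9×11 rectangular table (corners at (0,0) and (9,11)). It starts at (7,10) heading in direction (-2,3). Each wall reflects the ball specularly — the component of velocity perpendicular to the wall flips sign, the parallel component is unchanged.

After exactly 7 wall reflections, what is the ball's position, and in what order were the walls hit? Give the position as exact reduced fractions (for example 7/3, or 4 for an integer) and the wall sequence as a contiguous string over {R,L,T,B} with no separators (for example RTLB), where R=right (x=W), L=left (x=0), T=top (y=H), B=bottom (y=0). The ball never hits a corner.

Final position: (0,7/2)
Wall sequence: TLBTRBL

1. t=1/3 → T at (19/3,11); v=(-2,-3)
2. t=19/6 → L at (0,3/2); v=(2,-3)
3. t=1/2 → B at (1,0); v=(2,3)
4. t=11/3 → T at (25/3,11); v=(2,-3)
5. t=1/3 → R at (9,10); v=(-2,-3)
6. t=10/3 → B at (7/3,0); v=(-2,3)
7. t=7/6 → L at (0,7/2); v=(2,3)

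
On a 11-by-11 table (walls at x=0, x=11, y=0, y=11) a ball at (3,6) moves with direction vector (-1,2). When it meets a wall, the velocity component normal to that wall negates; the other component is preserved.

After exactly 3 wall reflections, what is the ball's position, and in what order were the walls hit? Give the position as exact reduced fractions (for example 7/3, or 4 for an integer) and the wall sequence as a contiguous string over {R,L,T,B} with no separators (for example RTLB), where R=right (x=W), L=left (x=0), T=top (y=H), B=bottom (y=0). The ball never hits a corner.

Final position: (5,0)
Wall sequence: TLB

1. t=5/2 → T at (1/2,11); v=(-1,-2)
2. t=1/2 → L at (0,10); v=(1,-2)
3. t=5 → B at (5,0); v=(1,2)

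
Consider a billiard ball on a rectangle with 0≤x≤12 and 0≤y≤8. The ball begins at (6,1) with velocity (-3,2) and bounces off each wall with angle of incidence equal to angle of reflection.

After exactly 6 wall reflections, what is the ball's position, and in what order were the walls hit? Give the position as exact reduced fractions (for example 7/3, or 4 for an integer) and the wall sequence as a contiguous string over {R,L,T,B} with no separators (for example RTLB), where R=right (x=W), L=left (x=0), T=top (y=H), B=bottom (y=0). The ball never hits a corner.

1. t=2 → L at (0,5); v=(3,2)
2. t=3/2 → T at (9/2,8); v=(3,-2)
3. t=5/2 → R at (12,3); v=(-3,-2)
4. t=3/2 → B at (15/2,0); v=(-3,2)
5. t=5/2 → L at (0,5); v=(3,2)
6. t=3/2 → T at (9/2,8); v=(3,-2)

Final position: (9/2,8)
Wall sequence: LTRBLT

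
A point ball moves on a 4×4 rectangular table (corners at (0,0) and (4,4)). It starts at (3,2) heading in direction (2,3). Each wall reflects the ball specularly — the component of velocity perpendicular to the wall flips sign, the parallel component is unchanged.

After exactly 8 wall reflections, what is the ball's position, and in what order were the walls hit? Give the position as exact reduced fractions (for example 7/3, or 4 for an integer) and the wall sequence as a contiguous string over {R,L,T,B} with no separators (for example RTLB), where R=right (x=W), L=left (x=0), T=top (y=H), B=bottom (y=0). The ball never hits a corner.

1. t=1/2 → R at (4,7/2); v=(-2,3)
2. t=1/6 → T at (11/3,4); v=(-2,-3)
3. t=4/3 → B at (1,0); v=(-2,3)
4. t=1/2 → L at (0,3/2); v=(2,3)
5. t=5/6 → T at (5/3,4); v=(2,-3)
6. t=7/6 → R at (4,1/2); v=(-2,-3)
7. t=1/6 → B at (11/3,0); v=(-2,3)
8. t=4/3 → T at (1,4); v=(-2,-3)

Final position: (1,4)
Wall sequence: RTBLTRBT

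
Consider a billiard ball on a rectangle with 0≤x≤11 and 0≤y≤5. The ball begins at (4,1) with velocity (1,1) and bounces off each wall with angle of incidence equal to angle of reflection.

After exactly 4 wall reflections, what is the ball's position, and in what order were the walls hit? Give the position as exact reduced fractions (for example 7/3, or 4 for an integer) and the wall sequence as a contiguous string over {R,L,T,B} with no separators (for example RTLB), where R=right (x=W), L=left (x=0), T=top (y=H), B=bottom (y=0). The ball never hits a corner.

1. t=4 → T at (8,5); v=(1,-1)
2. t=3 → R at (11,2); v=(-1,-1)
3. t=2 → B at (9,0); v=(-1,1)
4. t=5 → T at (4,5); v=(-1,-1)

Final position: (4,5)
Wall sequence: TRBT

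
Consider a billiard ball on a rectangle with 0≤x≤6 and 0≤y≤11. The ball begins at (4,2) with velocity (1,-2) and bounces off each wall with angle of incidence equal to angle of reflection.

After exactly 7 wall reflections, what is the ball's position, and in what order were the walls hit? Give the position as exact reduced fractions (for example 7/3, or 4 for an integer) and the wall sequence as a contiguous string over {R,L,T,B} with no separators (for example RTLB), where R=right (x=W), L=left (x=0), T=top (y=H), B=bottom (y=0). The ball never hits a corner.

1. t=1 → B at (5,0); v=(1,2)
2. t=1 → R at (6,2); v=(-1,2)
3. t=9/2 → T at (3/2,11); v=(-1,-2)
4. t=3/2 → L at (0,8); v=(1,-2)
5. t=4 → B at (4,0); v=(1,2)
6. t=2 → R at (6,4); v=(-1,2)
7. t=7/2 → T at (5/2,11); v=(-1,-2)

Final position: (5/2,11)
Wall sequence: BRTLBRT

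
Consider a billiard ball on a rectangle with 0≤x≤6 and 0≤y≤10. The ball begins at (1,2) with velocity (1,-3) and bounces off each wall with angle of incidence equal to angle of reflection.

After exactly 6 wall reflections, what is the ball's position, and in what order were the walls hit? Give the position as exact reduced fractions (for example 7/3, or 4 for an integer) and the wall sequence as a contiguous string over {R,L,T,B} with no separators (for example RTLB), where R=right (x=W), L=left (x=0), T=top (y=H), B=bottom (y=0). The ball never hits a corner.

1. t=2/3 → B at (5/3,0); v=(1,3)
2. t=10/3 → T at (5,10); v=(1,-3)
3. t=1 → R at (6,7); v=(-1,-3)
4. t=7/3 → B at (11/3,0); v=(-1,3)
5. t=10/3 → T at (1/3,10); v=(-1,-3)
6. t=1/3 → L at (0,9); v=(1,-3)

Final position: (0,9)
Wall sequence: BTRBTL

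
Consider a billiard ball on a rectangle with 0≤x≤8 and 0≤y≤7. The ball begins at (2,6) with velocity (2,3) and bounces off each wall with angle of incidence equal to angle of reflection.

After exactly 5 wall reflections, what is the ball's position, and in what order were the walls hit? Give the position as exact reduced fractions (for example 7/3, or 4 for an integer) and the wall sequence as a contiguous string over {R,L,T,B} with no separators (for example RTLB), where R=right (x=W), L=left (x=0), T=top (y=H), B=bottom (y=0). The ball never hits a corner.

1. t=1/3 → T at (8/3,7); v=(2,-3)
2. t=7/3 → B at (22/3,0); v=(2,3)
3. t=1/3 → R at (8,1); v=(-2,3)
4. t=2 → T at (4,7); v=(-2,-3)
5. t=2 → L at (0,1); v=(2,-3)

Final position: (0,1)
Wall sequence: TBRTL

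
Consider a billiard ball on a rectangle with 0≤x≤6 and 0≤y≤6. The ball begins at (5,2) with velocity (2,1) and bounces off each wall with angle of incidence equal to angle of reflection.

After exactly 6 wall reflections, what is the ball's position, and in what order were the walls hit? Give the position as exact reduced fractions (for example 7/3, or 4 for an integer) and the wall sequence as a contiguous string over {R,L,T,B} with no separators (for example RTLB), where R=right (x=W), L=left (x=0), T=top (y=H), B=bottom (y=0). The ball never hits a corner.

1. t=1/2 → R at (6,5/2); v=(-2,1)
2. t=3 → L at (0,11/2); v=(2,1)
3. t=1/2 → T at (1,6); v=(2,-1)
4. t=5/2 → R at (6,7/2); v=(-2,-1)
5. t=3 → L at (0,1/2); v=(2,-1)
6. t=1/2 → B at (1,0); v=(2,1)

Final position: (1,0)
Wall sequence: RLTRLB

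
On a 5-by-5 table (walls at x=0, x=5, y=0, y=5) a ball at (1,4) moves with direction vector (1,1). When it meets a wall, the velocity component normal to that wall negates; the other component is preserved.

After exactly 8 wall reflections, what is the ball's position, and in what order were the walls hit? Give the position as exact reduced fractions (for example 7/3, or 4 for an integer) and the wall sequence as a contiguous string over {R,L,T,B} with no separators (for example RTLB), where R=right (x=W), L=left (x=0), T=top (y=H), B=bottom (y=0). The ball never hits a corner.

1. t=1 → T at (2,5); v=(1,-1)
2. t=3 → R at (5,2); v=(-1,-1)
3. t=2 → B at (3,0); v=(-1,1)
4. t=3 → L at (0,3); v=(1,1)
5. t=2 → T at (2,5); v=(1,-1)
6. t=3 → R at (5,2); v=(-1,-1)
7. t=2 → B at (3,0); v=(-1,1)
8. t=3 → L at (0,3); v=(1,1)

Final position: (0,3)
Wall sequence: TRBLTRBL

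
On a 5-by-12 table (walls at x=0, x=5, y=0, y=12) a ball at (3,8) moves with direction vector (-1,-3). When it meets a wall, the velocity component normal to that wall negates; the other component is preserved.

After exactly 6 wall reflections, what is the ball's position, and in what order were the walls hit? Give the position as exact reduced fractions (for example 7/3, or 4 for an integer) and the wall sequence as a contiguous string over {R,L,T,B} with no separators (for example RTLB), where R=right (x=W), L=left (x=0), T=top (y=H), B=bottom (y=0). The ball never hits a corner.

1. t=8/3 → B at (1/3,0); v=(-1,3)
2. t=1/3 → L at (0,1); v=(1,3)
3. t=11/3 → T at (11/3,12); v=(1,-3)
4. t=4/3 → R at (5,8); v=(-1,-3)
5. t=8/3 → B at (7/3,0); v=(-1,3)
6. t=7/3 → L at (0,7); v=(1,3)

Final position: (0,7)
Wall sequence: BLTRBL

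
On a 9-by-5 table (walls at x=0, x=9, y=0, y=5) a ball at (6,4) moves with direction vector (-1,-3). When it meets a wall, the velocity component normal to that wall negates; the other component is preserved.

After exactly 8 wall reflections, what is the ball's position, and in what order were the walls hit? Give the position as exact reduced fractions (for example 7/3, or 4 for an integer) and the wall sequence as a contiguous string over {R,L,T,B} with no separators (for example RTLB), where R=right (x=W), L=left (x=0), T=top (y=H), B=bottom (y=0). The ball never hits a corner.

Final position: (16/3,0)
Wall sequence: BTBLTBTB

1. t=4/3 → B at (14/3,0); v=(-1,3)
2. t=5/3 → T at (3,5); v=(-1,-3)
3. t=5/3 → B at (4/3,0); v=(-1,3)
4. t=4/3 → L at (0,4); v=(1,3)
5. t=1/3 → T at (1/3,5); v=(1,-3)
6. t=5/3 → B at (2,0); v=(1,3)
7. t=5/3 → T at (11/3,5); v=(1,-3)
8. t=5/3 → B at (16/3,0); v=(1,3)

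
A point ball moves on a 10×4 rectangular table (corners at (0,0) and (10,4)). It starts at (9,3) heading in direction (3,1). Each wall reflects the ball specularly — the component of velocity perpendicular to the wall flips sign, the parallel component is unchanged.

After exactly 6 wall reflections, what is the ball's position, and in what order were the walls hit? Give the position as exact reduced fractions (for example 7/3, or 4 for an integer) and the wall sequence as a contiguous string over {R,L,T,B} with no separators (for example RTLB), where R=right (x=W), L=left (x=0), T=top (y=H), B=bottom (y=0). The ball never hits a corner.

1. t=1/3 → R at (10,10/3); v=(-3,1)
2. t=2/3 → T at (8,4); v=(-3,-1)
3. t=8/3 → L at (0,4/3); v=(3,-1)
4. t=4/3 → B at (4,0); v=(3,1)
5. t=2 → R at (10,2); v=(-3,1)
6. t=2 → T at (4,4); v=(-3,-1)

Final position: (4,4)
Wall sequence: RTLBRT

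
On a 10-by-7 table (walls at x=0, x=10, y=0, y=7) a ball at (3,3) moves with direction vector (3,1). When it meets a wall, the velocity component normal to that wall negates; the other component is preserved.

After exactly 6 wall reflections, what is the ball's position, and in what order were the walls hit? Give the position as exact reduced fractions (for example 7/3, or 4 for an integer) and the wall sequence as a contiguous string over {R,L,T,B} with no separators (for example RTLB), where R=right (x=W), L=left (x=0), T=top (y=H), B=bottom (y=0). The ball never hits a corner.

Final position: (0,4/3)
Wall sequence: RTLRBL

1. t=7/3 → R at (10,16/3); v=(-3,1)
2. t=5/3 → T at (5,7); v=(-3,-1)
3. t=5/3 → L at (0,16/3); v=(3,-1)
4. t=10/3 → R at (10,2); v=(-3,-1)
5. t=2 → B at (4,0); v=(-3,1)
6. t=4/3 → L at (0,4/3); v=(3,1)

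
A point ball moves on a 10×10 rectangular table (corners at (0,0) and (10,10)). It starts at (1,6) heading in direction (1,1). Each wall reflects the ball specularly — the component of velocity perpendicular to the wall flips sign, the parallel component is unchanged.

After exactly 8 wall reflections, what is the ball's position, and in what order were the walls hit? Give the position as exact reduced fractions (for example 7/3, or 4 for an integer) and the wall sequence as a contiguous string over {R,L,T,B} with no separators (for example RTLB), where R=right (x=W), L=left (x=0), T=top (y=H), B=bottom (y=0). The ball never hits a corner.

Final position: (0,5)
Wall sequence: TRBLTRBL

1. t=4 → T at (5,10); v=(1,-1)
2. t=5 → R at (10,5); v=(-1,-1)
3. t=5 → B at (5,0); v=(-1,1)
4. t=5 → L at (0,5); v=(1,1)
5. t=5 → T at (5,10); v=(1,-1)
6. t=5 → R at (10,5); v=(-1,-1)
7. t=5 → B at (5,0); v=(-1,1)
8. t=5 → L at (0,5); v=(1,1)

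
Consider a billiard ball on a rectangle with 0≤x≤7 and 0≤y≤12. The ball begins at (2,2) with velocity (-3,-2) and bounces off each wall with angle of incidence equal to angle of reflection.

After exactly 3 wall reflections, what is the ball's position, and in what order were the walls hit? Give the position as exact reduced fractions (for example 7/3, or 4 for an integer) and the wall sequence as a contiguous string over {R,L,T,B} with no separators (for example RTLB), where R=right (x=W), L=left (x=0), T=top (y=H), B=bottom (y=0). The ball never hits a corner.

Final position: (7,4)
Wall sequence: LBR

1. t=2/3 → L at (0,2/3); v=(3,-2)
2. t=1/3 → B at (1,0); v=(3,2)
3. t=2 → R at (7,4); v=(-3,2)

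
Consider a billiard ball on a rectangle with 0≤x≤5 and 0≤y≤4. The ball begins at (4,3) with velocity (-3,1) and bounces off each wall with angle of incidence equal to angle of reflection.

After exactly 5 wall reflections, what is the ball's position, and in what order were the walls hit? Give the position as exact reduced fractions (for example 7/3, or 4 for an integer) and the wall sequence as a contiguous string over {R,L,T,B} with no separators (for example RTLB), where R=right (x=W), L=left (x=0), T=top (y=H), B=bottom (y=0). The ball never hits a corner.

1. t=1 → T at (1,4); v=(-3,-1)
2. t=1/3 → L at (0,11/3); v=(3,-1)
3. t=5/3 → R at (5,2); v=(-3,-1)
4. t=5/3 → L at (0,1/3); v=(3,-1)
5. t=1/3 → B at (1,0); v=(3,1)

Final position: (1,0)
Wall sequence: TLRLB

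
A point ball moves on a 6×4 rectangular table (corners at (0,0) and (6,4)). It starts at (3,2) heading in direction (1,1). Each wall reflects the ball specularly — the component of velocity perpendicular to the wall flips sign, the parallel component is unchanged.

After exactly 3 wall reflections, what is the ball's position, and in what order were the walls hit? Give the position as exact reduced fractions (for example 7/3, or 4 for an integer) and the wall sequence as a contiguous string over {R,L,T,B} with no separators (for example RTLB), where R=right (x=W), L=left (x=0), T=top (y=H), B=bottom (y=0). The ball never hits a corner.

1. t=2 → T at (5,4); v=(1,-1)
2. t=1 → R at (6,3); v=(-1,-1)
3. t=3 → B at (3,0); v=(-1,1)

Final position: (3,0)
Wall sequence: TRB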